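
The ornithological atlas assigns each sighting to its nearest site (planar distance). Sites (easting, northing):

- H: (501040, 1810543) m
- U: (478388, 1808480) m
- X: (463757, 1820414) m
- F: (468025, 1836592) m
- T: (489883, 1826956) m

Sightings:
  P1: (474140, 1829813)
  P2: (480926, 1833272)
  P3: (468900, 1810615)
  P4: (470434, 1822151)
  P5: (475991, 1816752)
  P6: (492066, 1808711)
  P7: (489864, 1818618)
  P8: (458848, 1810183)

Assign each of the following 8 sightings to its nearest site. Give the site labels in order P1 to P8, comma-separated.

P1 → F (d²=83348066.00)
P2 → T (d²=120119705.00)
P3 → U (d²=94580369.00)
P4 → X (d²=47599498.00)
P5 → U (d²=74171593.00)
P6 → H (d²=83888900.00)
P7 → T (d²=69522605.00)
P8 → X (d²=128771642.00)

F, T, U, X, U, H, T, X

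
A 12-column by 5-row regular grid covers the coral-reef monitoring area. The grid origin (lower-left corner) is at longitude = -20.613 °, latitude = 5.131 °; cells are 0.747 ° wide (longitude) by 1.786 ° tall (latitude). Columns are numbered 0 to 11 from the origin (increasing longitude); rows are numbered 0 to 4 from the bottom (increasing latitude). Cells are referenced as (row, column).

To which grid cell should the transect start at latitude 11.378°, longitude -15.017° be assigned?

(3, 7)

Column index: ⌊(-15.017 − -20.613) / 0.747⌋ = ⌊7.491⌋ = 7
Row offset from origin: ⌊(11.378 − 5.131) / 1.786⌋ = ⌊3.498⌋ = 3 → row 3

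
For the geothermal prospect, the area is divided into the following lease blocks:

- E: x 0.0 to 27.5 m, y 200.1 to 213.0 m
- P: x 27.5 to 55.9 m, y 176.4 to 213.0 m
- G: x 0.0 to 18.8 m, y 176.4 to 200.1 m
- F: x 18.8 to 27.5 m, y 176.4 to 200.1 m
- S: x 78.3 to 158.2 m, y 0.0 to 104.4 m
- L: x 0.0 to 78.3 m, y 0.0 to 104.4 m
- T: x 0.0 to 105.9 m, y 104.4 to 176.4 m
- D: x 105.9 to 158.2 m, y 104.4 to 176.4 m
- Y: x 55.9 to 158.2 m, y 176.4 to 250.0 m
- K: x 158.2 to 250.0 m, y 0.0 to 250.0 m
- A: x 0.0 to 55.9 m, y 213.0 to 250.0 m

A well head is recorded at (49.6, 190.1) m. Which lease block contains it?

The point has x = 49.6 and y = 190.1.
Only P satisfies 27.5 ≤ x ≤ 55.9 and 176.4 ≤ y ≤ 213.0.

P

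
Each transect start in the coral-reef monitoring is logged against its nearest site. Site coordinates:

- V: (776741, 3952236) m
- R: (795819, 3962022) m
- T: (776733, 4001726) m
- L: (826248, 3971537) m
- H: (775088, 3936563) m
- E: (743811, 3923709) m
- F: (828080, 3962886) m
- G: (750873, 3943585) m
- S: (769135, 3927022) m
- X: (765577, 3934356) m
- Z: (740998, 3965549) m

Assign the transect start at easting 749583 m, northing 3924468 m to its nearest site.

Squared distances to each site:
V: 1508618788.000; R: 3548070612.000; T: 6705921064.000; L: 8093012986.000; H: 796794050.000; E: 33892065.000; F: 7637721733.000; G: 367123789.000; S: 388803620.000; X: 353580580.000; Z: 1761350786.000.
Minimum at E.

E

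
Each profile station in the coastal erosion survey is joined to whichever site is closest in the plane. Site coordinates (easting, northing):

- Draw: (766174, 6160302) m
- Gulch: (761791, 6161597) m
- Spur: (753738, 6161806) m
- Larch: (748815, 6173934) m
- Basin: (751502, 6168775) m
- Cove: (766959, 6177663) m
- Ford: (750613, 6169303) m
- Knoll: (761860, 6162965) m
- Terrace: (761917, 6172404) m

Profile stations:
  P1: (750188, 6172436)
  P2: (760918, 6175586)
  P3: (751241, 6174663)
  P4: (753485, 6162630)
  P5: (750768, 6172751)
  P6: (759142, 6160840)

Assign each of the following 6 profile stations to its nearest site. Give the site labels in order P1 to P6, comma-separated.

P1 → Larch (d²=4129133.00)
P2 → Terrace (d²=11123125.00)
P3 → Larch (d²=6416917.00)
P4 → Spur (d²=742985.00)
P5 → Larch (d²=5213698.00)
P6 → Gulch (d²=7590250.00)

Larch, Terrace, Larch, Spur, Larch, Gulch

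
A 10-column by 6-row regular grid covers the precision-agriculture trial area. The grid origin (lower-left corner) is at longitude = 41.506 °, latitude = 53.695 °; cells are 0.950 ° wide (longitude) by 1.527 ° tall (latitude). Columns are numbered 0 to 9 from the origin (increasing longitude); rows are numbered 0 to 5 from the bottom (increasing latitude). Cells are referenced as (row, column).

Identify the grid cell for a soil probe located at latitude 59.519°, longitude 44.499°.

Column index: ⌊(44.499 − 41.506) / 0.950⌋ = ⌊3.151⌋ = 3
Row offset from origin: ⌊(59.519 − 53.695) / 1.527⌋ = ⌊3.814⌋ = 3 → row 3

(3, 3)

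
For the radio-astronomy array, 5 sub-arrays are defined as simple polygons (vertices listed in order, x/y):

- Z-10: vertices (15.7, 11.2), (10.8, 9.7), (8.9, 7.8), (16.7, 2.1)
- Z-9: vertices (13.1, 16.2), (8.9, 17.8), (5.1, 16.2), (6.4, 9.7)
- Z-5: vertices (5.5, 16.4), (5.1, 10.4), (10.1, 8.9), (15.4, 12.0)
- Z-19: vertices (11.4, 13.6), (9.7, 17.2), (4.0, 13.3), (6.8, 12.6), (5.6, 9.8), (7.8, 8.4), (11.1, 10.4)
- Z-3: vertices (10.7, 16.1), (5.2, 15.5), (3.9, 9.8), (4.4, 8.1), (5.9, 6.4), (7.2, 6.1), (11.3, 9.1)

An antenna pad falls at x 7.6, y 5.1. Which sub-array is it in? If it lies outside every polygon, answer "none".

Cast a ray rightward from (7.6, 5.1). For each polygon, the edges (by vertex number in listed order) whose endpoints lie on opposite sides of y = 5.1, where each meets that height, and whether that is right or left of the point:
Z-10: 3–4 at x≈12.59 (right), 4–1 at x≈16.37 (right) → 2 crossings.
Z-9: no edge straddles that height → 0 crossings.
Z-5: no edge straddles that height → 0 crossings.
Z-19: no edge straddles that height → 0 crossings.
Z-3: no edge straddles that height → 0 crossings.
All counts are even, so the point lies outside every listed polygon.

none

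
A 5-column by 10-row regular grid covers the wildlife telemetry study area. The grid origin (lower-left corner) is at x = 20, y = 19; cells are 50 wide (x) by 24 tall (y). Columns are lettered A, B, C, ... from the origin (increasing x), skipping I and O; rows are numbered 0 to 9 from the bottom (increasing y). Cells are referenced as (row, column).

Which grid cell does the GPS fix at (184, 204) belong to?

(7, D)

Column index: ⌊(184 − 20) / 50⌋ = ⌊3.280⌋ = 3 → column D
Row offset from origin: ⌊(204 − 19) / 24⌋ = ⌊7.708⌋ = 7 → row 7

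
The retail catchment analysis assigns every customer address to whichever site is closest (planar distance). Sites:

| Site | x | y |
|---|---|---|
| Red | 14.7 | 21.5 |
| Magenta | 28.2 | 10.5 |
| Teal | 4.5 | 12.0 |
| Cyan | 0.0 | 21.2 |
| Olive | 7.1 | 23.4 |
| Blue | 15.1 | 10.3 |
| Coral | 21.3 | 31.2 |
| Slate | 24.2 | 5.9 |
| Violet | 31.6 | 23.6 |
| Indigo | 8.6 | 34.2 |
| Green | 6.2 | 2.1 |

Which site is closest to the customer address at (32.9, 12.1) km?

Magenta

Squared distances to each site:
Red: 419.600; Magenta: 24.650; Teal: 806.570; Cyan: 1165.220; Olive: 793.330; Blue: 320.080; Coral: 499.370; Slate: 114.130; Violet: 133.940; Indigo: 1078.900; Green: 812.890.
Minimum at Magenta.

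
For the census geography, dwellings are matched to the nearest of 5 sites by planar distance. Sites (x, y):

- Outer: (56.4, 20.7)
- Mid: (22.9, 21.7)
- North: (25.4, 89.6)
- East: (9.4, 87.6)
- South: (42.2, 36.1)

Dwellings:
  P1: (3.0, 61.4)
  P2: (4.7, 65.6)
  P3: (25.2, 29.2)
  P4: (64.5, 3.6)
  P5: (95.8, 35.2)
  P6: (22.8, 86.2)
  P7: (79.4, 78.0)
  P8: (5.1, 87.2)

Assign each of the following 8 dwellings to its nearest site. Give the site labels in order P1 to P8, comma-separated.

P1 → East (d²=727.40)
P2 → East (d²=506.09)
P3 → Mid (d²=61.54)
P4 → Outer (d²=358.02)
P5 → Outer (d²=1762.61)
P6 → North (d²=18.32)
P7 → North (d²=3050.56)
P8 → East (d²=18.65)

East, East, Mid, Outer, Outer, North, North, East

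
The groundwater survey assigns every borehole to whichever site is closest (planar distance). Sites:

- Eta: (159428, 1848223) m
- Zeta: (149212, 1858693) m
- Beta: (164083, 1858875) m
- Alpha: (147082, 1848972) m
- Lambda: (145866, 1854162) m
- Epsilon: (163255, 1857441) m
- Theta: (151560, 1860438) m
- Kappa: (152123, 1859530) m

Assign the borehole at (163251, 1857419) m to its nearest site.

Epsilon

Squared distances to each site:
Eta: 99181745.000; Zeta: 198716597.000; Beta: 2812160.000; Alpha: 332788370.000; Lambda: 312846274.000; Epsilon: 500.000; Theta: 145793842.000; Kappa: 128288705.000.
Minimum at Epsilon.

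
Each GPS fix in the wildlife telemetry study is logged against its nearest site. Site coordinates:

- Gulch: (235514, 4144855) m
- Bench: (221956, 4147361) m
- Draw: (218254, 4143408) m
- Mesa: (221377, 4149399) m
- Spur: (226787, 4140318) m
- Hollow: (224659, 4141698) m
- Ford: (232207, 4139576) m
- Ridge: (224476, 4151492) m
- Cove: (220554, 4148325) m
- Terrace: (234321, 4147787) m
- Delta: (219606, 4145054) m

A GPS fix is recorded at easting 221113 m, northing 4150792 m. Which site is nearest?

Mesa

Squared distances to each site:
Gulch: 242636770.000; Bench: 12482410.000; Draw: 62697337.000; Mesa: 2010145.000; Spur: 141898952.000; Hollow: 95274952.000; Ford: 248875492.000; Ridge: 11799769.000; Cove: 6398570.000; Terrace: 183481289.000; Delta: 35195693.000.
Minimum at Mesa.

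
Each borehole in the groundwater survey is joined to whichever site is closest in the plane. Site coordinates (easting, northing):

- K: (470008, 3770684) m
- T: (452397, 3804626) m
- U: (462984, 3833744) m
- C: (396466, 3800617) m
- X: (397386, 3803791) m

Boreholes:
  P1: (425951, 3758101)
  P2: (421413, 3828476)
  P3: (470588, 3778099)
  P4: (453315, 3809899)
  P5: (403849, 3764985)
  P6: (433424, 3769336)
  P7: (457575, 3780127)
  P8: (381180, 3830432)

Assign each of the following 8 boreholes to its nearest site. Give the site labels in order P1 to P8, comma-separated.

P1 → K (d²=2099351138.00)
P2 → X (d²=1186645954.00)
P3 → K (d²=55318625.00)
P4 → T (d²=28647253.00)
P5 → C (d²=1324148113.00)
P6 → K (d²=1340206160.00)
P7 → K (d²=243749738.00)
P8 → X (d²=972377317.00)

K, X, K, T, C, K, K, X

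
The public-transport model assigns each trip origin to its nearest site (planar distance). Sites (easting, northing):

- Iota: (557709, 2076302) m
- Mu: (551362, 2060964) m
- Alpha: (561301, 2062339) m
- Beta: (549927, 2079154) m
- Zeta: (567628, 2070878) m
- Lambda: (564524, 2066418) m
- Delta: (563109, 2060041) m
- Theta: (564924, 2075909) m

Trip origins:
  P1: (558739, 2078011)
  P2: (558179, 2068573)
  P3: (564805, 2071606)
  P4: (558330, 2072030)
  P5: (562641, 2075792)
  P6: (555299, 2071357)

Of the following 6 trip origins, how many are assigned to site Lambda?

P1 → Iota
P2 → Lambda
P3 → Zeta
P4 → Iota
P5 → Theta
P6 → Iota
1 of the 6 goes to Lambda.

1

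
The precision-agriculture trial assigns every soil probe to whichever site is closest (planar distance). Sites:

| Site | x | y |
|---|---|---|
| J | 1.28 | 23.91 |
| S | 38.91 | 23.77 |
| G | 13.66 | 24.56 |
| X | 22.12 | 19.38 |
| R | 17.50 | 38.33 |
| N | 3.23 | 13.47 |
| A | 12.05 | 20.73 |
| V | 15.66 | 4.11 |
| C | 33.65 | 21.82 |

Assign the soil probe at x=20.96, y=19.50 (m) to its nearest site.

Squared distances to each site:
J: 406.750; S: 340.435; G: 78.894; X: 1.360; R: 366.540; N: 350.714; A: 80.901; V: 264.942; C: 166.418.
Minimum at X.

X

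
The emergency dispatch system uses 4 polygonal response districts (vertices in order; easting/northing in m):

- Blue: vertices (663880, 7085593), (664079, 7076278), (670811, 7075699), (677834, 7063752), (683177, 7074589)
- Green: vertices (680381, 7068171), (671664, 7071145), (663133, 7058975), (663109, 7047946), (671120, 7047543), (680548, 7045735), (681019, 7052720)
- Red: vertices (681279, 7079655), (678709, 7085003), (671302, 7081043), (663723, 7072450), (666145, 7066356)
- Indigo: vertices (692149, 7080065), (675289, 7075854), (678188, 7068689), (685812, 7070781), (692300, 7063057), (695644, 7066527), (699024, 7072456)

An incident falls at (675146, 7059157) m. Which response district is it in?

Cast a ray rightward from (675146, 7059157). For each polygon, the edges (by vertex number in listed order) whose endpoints lie on opposite sides of northing = 7059157, where each meets that height, and whether that is right or left of the point:
Blue: no edge straddles that height → 0 crossings.
Green: 2–3 at easting≈663260.6 (left), 7–1 at easting≈680753.2 (right) → 1 crossing.
Red: no edge straddles that height → 0 crossings.
Indigo: no edge straddles that height → 0 crossings.
Only Green has an odd count, so the point is inside Green.

Green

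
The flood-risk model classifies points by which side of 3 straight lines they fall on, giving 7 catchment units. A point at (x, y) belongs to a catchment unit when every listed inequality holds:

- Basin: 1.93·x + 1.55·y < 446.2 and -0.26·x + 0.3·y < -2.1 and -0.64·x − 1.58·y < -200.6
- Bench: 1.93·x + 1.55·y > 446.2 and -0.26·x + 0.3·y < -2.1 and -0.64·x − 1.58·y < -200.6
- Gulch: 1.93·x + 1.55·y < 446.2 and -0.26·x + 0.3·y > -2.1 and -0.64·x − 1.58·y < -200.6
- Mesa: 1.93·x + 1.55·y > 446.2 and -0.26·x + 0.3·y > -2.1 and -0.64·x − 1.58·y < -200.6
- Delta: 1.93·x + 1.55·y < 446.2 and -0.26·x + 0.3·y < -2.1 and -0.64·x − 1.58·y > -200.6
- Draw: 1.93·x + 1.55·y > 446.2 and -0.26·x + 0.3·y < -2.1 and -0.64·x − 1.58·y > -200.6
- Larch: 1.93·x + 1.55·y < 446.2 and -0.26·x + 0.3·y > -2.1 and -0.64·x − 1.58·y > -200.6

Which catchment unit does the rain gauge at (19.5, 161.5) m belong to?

Gulch

1.93·19.5 + 1.55·161.5 = 287.960, which is < 446.2
-0.26·19.5 + 0.3·161.5 = 43.380, which is > -2.1
-0.64·19.5 − 1.58·161.5 = -267.650, which is < -200.6
This sign pattern matches Gulch.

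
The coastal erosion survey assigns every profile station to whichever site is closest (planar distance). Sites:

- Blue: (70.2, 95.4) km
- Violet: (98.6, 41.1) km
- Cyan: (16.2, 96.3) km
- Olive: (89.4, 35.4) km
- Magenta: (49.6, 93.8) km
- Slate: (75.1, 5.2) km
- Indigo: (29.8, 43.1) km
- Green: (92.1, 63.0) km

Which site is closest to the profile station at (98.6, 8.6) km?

Squared distances to each site:
Blue: 8340.800; Violet: 1056.250; Cyan: 14481.050; Olive: 802.880; Magenta: 9660.040; Slate: 563.810; Indigo: 5923.690; Green: 3001.610.
Minimum at Slate.

Slate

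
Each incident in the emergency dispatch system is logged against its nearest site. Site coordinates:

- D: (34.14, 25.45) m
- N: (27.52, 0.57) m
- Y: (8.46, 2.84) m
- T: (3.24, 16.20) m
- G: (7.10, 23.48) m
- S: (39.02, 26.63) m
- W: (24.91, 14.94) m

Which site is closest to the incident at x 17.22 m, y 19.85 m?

W

Squared distances to each site:
D: 317.646; N: 477.808; Y: 366.078; T: 208.763; G: 115.591; S: 521.208; W: 83.244.
Minimum at W.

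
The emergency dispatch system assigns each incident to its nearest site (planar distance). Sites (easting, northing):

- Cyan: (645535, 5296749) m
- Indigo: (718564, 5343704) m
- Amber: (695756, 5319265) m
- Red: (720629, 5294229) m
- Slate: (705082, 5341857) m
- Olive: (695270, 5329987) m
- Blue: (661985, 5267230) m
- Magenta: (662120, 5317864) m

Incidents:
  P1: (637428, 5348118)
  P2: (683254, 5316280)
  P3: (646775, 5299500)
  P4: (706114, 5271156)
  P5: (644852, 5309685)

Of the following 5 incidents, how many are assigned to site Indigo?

0

P1 → Magenta
P2 → Amber
P3 → Cyan
P4 → Red
P5 → Cyan
0 of the 5 go to Indigo.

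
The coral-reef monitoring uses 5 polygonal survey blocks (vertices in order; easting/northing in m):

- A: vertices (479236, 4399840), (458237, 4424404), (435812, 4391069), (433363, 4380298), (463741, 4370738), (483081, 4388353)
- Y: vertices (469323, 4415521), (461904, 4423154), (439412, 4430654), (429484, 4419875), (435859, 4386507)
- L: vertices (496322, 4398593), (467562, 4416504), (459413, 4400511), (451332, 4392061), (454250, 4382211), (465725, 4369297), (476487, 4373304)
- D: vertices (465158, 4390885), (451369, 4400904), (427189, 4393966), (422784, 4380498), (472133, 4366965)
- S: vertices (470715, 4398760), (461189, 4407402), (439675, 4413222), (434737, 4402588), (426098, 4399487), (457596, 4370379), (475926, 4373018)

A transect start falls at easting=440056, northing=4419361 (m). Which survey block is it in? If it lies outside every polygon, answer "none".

Cast a ray rightward from (440056, 4419361). For each polygon, the edges (by vertex number in listed order) whose endpoints lie on opposite sides of northing = 4419361, where each meets that height, and whether that is right or left of the point:
A: 1–2 at easting≈462548.1 (right), 2–3 at easting≈454844.5 (right) → 2 crossings.
Y: 1–2 at easting≈465590.7 (right), 4–5 at easting≈429582.2 (left) → 1 crossing.
L: no edge straddles that height → 0 crossings.
D: no edge straddles that height → 0 crossings.
S: no edge straddles that height → 0 crossings.
Only Y has an odd count, so the point is inside Y.

Y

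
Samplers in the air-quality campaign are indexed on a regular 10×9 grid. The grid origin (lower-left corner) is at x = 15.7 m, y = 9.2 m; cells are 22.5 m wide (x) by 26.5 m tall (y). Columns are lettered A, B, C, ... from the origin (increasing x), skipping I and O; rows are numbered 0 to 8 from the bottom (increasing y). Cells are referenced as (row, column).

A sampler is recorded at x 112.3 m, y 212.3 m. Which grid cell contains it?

(7, E)

Column index: ⌊(112.3 − 15.7) / 22.5⌋ = ⌊4.293⌋ = 4 → column E
Row offset from origin: ⌊(212.3 − 9.2) / 26.5⌋ = ⌊7.664⌋ = 7 → row 7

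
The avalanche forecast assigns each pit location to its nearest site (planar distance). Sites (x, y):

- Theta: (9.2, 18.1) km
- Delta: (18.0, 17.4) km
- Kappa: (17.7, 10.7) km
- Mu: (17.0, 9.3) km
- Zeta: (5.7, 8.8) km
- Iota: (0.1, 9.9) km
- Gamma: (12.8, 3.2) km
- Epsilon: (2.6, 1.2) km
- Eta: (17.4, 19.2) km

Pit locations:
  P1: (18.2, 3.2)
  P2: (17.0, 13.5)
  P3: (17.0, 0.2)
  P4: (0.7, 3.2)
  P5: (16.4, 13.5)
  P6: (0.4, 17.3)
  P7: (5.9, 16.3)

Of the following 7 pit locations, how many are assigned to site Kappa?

P1 → Gamma
P2 → Kappa
P3 → Gamma
P4 → Epsilon
P5 → Kappa
P6 → Iota
P7 → Theta
2 of the 7 go to Kappa.

2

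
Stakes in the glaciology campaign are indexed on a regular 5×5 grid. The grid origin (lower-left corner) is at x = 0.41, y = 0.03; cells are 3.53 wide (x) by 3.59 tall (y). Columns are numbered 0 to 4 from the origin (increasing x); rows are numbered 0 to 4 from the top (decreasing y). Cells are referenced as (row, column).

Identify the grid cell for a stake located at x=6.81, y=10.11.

Column index: ⌊(6.81 − 0.41) / 3.53⌋ = ⌊1.813⌋ = 1
Row offset from origin: ⌊(10.11 − 0.03) / 3.59⌋ = ⌊2.808⌋ = 2 → row 2 (counted from top)

(2, 1)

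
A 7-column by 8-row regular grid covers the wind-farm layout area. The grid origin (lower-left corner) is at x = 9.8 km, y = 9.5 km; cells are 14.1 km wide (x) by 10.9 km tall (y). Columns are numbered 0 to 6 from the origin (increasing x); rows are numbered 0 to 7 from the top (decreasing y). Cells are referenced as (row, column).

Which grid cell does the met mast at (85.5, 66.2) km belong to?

(2, 5)

Column index: ⌊(85.5 − 9.8) / 14.1⌋ = ⌊5.369⌋ = 5
Row offset from origin: ⌊(66.2 − 9.5) / 10.9⌋ = ⌊5.202⌋ = 5 → row 2 (counted from top)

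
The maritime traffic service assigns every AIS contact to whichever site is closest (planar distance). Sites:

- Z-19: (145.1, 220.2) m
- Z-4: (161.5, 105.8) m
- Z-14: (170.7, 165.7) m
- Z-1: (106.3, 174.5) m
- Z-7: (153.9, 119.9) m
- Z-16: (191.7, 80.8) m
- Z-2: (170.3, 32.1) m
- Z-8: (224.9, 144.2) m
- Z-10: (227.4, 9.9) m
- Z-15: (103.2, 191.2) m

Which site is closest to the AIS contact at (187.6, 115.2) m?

Z-4

Squared distances to each site:
Z-19: 12831.250; Z-4: 769.570; Z-14: 2835.860; Z-1: 10126.180; Z-7: 1157.780; Z-16: 1200.170; Z-2: 7204.900; Z-8: 2232.290; Z-10: 12672.130; Z-15: 12899.360.
Minimum at Z-4.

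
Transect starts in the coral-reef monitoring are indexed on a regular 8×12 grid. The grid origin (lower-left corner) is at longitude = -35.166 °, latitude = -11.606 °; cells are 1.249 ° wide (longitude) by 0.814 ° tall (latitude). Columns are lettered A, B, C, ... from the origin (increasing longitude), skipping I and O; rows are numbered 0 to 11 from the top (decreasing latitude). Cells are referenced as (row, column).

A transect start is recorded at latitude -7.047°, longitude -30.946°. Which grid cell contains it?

Column index: ⌊(-30.946 − -35.166) / 1.249⌋ = ⌊3.379⌋ = 3 → column D
Row offset from origin: ⌊(-7.047 − -11.606) / 0.814⌋ = ⌊5.601⌋ = 5 → row 6 (counted from top)

(6, D)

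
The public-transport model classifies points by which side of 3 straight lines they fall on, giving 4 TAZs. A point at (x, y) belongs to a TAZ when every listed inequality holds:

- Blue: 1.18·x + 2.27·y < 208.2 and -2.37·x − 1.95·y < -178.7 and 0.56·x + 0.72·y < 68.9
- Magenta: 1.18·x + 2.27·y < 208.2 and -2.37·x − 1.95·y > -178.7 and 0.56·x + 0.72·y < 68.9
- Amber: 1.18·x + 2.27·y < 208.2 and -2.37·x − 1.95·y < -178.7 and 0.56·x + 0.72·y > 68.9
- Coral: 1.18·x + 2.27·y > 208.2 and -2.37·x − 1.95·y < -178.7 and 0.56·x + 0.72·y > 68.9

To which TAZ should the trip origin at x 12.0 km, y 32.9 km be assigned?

1.18·12.0 + 2.27·32.9 = 88.843, which is < 208.2
-2.37·12.0 − 1.95·32.9 = -92.595, which is > -178.7
0.56·12.0 + 0.72·32.9 = 30.408, which is < 68.9
This sign pattern matches Magenta.

Magenta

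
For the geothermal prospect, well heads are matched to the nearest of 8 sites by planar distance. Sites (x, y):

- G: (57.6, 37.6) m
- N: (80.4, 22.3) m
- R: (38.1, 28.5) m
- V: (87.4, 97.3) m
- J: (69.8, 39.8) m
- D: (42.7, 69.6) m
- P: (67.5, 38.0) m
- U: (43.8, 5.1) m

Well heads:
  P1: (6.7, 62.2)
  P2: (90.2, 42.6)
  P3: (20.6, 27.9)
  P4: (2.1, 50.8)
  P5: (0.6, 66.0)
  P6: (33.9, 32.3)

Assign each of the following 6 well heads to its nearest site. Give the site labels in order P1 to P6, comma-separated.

P1 → D (d²=1350.76)
P2 → J (d²=424.00)
P3 → R (d²=306.61)
P4 → R (d²=1793.29)
P5 → D (d²=1785.37)
P6 → R (d²=32.08)

D, J, R, R, D, R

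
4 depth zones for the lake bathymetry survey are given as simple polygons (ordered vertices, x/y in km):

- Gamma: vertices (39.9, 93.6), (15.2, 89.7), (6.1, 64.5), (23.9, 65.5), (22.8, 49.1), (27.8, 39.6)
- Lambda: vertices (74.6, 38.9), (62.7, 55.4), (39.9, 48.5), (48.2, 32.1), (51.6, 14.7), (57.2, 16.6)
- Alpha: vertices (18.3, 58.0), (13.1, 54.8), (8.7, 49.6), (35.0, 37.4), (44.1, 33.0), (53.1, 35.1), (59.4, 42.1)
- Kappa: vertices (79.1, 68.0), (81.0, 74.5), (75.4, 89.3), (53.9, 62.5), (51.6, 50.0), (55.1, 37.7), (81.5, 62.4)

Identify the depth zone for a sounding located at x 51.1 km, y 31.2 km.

Cast a ray rightward from (51.1, 31.2). For each polygon, the edges (by vertex number in listed order) whose endpoints lie on opposite sides of y = 31.2, where each meets that height, and whether that is right or left of the point:
Gamma: no edge straddles that height → 0 crossings.
Lambda: 4–5 at x≈48.38 (left), 6–1 at x≈68.59 (right) → 1 crossing.
Alpha: no edge straddles that height → 0 crossings.
Kappa: no edge straddles that height → 0 crossings.
Only Lambda has an odd count, so the point is inside Lambda.

Lambda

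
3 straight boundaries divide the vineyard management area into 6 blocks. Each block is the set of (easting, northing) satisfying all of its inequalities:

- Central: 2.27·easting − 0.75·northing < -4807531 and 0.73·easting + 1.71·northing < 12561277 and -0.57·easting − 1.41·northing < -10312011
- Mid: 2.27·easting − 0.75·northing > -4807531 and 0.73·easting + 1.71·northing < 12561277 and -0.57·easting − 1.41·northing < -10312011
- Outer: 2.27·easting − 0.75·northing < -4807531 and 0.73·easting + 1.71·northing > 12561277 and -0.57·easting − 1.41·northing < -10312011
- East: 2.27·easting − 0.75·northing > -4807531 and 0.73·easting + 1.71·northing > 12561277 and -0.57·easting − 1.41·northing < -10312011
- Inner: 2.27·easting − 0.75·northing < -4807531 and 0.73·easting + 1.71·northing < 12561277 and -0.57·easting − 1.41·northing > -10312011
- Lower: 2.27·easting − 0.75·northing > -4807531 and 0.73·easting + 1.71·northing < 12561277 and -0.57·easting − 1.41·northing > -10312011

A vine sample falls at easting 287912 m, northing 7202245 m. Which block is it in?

2.27·287912 − 0.75·7202245 = -4748123.510, which is > -4807531
0.73·287912 + 1.71·7202245 = 12526014.710, which is < 12561277
-0.57·287912 − 1.41·7202245 = -10319275.290, which is < -10312011
This sign pattern matches Mid.

Mid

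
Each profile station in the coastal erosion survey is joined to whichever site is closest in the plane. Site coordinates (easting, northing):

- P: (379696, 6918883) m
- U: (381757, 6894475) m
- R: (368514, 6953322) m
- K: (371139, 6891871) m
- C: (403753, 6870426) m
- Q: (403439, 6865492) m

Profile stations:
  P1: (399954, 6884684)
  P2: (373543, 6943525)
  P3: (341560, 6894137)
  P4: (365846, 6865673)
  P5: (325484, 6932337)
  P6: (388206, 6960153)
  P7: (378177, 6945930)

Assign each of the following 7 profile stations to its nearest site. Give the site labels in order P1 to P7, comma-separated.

P1 → C (d²=217722965.00)
P2 → R (d²=121272050.00)
P3 → K (d²=880051997.00)
P4 → K (d²=714351053.00)
P5 → R (d²=2291951125.00)
P6 → R (d²=434437425.00)
P7 → R (d²=148015233.00)

C, R, K, K, R, R, R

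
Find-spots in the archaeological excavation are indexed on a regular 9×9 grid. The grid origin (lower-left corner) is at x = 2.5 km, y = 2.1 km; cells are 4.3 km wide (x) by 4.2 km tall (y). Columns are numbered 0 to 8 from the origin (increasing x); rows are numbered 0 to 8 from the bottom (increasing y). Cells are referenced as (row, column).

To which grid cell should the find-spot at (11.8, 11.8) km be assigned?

Column index: ⌊(11.8 − 2.5) / 4.3⌋ = ⌊2.163⌋ = 2
Row offset from origin: ⌊(11.8 − 2.1) / 4.2⌋ = ⌊2.310⌋ = 2 → row 2

(2, 2)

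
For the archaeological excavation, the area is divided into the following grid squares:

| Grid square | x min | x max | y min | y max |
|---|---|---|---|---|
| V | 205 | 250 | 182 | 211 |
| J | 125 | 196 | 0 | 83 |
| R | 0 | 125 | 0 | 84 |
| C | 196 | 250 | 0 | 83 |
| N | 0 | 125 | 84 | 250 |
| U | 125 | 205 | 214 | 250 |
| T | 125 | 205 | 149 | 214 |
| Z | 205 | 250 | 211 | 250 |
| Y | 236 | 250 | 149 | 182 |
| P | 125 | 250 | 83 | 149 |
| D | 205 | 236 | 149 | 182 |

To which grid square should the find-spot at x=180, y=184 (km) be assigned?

The point has x = 180 and y = 184.
Only T satisfies 125 ≤ x ≤ 205 and 149 ≤ y ≤ 214.

T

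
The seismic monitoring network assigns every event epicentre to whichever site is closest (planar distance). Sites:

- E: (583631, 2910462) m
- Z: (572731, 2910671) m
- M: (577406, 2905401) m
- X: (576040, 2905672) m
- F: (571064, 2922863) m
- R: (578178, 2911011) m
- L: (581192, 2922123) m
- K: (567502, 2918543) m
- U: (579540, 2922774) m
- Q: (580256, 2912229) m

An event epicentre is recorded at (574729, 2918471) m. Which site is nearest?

Squared distances to each site:
E: 143389685.000; Z: 64832004.000; M: 177991229.000; X: 165533122.000; F: 32721889.000; R: 67547201.000; L: 55107473.000; K: 52234713.000; U: 41661530.000; Q: 69510293.000.
Minimum at F.

F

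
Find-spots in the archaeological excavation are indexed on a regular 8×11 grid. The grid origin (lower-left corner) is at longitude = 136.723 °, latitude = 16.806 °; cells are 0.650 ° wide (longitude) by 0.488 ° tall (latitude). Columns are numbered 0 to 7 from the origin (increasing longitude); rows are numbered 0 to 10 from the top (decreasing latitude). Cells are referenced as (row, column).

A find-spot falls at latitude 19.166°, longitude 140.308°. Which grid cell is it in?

(6, 5)

Column index: ⌊(140.308 − 136.723) / 0.650⌋ = ⌊5.515⌋ = 5
Row offset from origin: ⌊(19.166 − 16.806) / 0.488⌋ = ⌊4.836⌋ = 4 → row 6 (counted from top)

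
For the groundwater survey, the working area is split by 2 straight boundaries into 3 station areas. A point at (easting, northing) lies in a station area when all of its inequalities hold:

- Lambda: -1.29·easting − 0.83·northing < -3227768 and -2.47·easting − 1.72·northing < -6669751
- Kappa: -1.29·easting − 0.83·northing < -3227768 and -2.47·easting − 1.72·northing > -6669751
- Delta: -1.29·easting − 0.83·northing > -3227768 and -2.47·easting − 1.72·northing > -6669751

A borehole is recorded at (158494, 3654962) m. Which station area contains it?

-1.29·158494 − 0.83·3654962 = -3238075.720, which is < -3227768
-2.47·158494 − 1.72·3654962 = -6678014.820, which is < -6669751
This sign pattern matches Lambda.

Lambda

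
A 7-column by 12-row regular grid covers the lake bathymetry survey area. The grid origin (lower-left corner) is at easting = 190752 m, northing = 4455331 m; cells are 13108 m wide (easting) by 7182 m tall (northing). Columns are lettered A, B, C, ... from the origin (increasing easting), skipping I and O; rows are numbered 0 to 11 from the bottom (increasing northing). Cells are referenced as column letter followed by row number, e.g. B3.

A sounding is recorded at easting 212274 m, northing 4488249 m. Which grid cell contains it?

Column index: ⌊(212274 − 190752) / 13108⌋ = ⌊1.642⌋ = 1 → column B
Row offset from origin: ⌊(4488249 − 4455331) / 7182⌋ = ⌊4.583⌋ = 4 → row 4

B4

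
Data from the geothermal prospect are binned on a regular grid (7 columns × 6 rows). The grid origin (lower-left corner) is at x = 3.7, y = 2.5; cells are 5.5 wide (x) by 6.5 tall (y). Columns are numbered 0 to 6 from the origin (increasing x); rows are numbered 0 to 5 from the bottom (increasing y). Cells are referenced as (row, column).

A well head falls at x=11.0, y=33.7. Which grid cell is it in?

(4, 1)

Column index: ⌊(11.0 − 3.7) / 5.5⌋ = ⌊1.327⌋ = 1
Row offset from origin: ⌊(33.7 − 2.5) / 6.5⌋ = ⌊4.800⌋ = 4 → row 4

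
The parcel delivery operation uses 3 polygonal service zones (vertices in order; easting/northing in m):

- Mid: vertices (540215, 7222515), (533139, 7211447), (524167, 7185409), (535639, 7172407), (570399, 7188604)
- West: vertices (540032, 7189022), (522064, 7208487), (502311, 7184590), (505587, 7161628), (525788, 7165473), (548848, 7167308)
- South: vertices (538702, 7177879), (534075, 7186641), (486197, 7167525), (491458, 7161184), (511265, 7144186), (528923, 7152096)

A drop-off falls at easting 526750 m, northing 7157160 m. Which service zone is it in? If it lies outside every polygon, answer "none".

Cast a ray rightward from (526750, 7157160). For each polygon, the edges (by vertex number in listed order) whose endpoints lie on opposite sides of northing = 7157160, where each meets that height, and whether that is right or left of the point:
Mid: no edge straddles that height → 0 crossings.
West: no edge straddles that height → 0 crossings.
South: 4–5 at easting≈496147.0 (left), 6–1 at easting≈530843.7 (right) → 1 crossing.
Only South has an odd count, so the point is inside South.

South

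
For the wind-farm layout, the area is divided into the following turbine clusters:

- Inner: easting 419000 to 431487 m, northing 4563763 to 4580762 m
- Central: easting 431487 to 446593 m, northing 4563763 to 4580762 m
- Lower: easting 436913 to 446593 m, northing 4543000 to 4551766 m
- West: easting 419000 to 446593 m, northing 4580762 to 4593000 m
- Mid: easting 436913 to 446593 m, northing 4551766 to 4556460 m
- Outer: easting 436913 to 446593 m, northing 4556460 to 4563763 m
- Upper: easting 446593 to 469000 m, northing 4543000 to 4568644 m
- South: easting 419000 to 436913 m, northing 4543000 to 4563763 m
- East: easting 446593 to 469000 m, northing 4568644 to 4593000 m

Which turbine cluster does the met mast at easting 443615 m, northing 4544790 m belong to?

Lower

The point has easting = 443615 and northing = 4544790.
Only Lower satisfies 436913 ≤ easting ≤ 446593 and 4543000 ≤ northing ≤ 4551766.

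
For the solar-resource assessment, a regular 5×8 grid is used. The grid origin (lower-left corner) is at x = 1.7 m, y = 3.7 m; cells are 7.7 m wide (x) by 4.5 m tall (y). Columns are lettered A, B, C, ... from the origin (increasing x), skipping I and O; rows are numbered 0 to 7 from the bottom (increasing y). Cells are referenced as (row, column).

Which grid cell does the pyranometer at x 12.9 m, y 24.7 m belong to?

(4, B)

Column index: ⌊(12.9 − 1.7) / 7.7⌋ = ⌊1.455⌋ = 1 → column B
Row offset from origin: ⌊(24.7 − 3.7) / 4.5⌋ = ⌊4.667⌋ = 4 → row 4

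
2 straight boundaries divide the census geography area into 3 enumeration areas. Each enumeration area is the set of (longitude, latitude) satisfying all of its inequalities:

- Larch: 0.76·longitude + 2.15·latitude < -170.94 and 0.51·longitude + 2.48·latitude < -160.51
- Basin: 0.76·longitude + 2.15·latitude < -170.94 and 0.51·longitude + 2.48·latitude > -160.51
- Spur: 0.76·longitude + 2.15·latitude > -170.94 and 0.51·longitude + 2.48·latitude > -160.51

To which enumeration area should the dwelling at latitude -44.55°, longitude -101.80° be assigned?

0.76·-101.80 + 2.15·-44.55 = -173.150, which is < -170.94
0.51·-101.80 + 2.48·-44.55 = -162.402, which is < -160.51
This sign pattern matches Larch.

Larch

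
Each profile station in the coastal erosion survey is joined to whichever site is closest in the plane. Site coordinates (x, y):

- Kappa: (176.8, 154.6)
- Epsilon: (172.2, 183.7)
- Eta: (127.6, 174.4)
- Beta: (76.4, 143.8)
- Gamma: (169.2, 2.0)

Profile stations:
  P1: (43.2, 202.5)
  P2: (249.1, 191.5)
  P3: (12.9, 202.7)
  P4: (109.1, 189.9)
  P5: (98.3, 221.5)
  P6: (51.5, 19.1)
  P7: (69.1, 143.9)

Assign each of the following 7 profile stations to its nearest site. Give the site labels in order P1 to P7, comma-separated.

P1 → Beta (d²=4547.93)
P2 → Epsilon (d²=5974.45)
P3 → Beta (d²=7501.46)
P4 → Eta (d²=582.50)
P5 → Eta (d²=3076.90)
P6 → Gamma (d²=14145.70)
P7 → Beta (d²=53.30)

Beta, Epsilon, Beta, Eta, Eta, Gamma, Beta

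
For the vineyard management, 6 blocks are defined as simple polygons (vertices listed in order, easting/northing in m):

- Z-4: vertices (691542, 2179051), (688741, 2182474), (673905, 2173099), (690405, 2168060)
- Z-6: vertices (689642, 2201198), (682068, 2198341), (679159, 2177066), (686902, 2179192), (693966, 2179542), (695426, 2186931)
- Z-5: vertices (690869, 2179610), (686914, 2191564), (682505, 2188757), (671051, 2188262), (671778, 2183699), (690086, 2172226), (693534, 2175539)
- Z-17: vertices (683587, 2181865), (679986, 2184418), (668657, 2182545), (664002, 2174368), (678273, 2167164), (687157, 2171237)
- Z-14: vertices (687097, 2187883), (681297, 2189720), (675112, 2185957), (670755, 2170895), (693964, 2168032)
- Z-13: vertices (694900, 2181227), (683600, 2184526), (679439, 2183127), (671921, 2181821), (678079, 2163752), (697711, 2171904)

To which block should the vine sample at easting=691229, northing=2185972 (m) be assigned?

Z-6

Cast a ray rightward from (691229, 2185972). For each polygon, the edges (by vertex number in listed order) whose endpoints lie on opposite sides of northing = 2185972, where each meets that height, and whether that is right or left of the point:
Z-4: no edge straddles that height → 0 crossings.
Z-6: 2–3 at easting≈680376.7 (left), 5–6 at easting≈695236.5 (right) → 1 crossing.
Z-5: 1–2 at easting≈688764.1 (left), 4–5 at easting≈671415.9 (left) → 0 crossings.
Z-17: no edge straddles that height → 0 crossings.
Z-14: 2–3 at easting≈675136.7 (left), 5–1 at easting≈687758.1 (left) → 0 crossings.
Z-13: no edge straddles that height → 0 crossings.
Only Z-6 has an odd count, so the point is inside Z-6.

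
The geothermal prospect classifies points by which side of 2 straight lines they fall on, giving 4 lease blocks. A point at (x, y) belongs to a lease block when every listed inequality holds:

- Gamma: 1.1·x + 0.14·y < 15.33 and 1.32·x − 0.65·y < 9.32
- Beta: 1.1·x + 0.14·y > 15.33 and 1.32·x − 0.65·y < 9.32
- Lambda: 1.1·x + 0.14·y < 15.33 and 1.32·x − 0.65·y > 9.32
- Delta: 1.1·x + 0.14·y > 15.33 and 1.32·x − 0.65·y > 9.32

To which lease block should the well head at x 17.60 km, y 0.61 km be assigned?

Delta

1.1·17.60 + 0.14·0.61 = 19.445, which is > 15.33
1.32·17.60 − 0.65·0.61 = 22.836, which is > 9.32
This sign pattern matches Delta.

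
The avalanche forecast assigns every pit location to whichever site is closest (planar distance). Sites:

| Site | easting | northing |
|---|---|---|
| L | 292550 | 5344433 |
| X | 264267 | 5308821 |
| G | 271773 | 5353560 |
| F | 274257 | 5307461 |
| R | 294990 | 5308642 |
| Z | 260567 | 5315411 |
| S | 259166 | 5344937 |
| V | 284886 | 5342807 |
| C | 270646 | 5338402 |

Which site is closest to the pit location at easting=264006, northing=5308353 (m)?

X

Squared distances to each site:
L: 2116526336.000; X: 287145.000; G: 2103999138.000; F: 105878665.000; R: 960091777.000; Z: 61642085.000; S: 1361814656.000; V: 1623052516.000; C: 947032001.000.
Minimum at X.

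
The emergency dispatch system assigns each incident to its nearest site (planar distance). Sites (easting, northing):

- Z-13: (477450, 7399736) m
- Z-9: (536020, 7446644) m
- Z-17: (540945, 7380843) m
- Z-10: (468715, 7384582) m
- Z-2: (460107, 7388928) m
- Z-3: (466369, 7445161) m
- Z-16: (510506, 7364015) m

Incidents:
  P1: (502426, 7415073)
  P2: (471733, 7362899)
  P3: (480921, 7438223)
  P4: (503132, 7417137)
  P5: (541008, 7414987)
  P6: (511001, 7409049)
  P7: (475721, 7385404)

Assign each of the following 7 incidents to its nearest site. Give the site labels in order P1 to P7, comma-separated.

Z-13, Z-10, Z-3, Z-13, Z-9, Z-13, Z-10

P1 → Z-13 (d²=859024145.00)
P2 → Z-10 (d²=479260813.00)
P3 → Z-3 (d²=259896548.00)
P4 → Z-13 (d²=962359925.00)
P5 → Z-9 (d²=1027045793.00)
P6 → Z-13 (d²=1212401570.00)
P7 → Z-10 (d²=49759720.00)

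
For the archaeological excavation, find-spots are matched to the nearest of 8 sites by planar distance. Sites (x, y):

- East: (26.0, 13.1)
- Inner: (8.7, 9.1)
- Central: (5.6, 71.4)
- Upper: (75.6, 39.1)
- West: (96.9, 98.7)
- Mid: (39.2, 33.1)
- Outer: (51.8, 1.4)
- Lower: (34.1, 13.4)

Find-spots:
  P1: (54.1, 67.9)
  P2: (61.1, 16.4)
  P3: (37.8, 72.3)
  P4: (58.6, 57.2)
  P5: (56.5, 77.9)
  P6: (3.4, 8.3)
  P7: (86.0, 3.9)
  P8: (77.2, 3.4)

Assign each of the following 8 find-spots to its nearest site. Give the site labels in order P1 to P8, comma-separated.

Upper, Outer, Central, Upper, Upper, Inner, Outer, Outer

P1 → Upper (d²=1291.69)
P2 → Outer (d²=311.49)
P3 → Central (d²=1037.65)
P4 → Upper (d²=616.61)
P5 → Upper (d²=1870.25)
P6 → Inner (d²=28.73)
P7 → Outer (d²=1175.89)
P8 → Outer (d²=649.16)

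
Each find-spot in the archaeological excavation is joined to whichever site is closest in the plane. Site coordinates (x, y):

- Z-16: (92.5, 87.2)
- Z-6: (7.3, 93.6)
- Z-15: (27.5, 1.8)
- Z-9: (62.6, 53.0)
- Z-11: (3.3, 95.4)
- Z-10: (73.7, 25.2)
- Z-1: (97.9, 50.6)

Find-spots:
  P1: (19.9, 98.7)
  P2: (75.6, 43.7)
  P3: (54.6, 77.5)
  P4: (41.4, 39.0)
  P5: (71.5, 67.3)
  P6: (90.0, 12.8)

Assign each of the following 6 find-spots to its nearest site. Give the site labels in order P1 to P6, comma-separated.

P1 → Z-6 (d²=184.77)
P2 → Z-9 (d²=255.49)
P3 → Z-9 (d²=664.25)
P4 → Z-9 (d²=645.44)
P5 → Z-9 (d²=283.70)
P6 → Z-10 (d²=419.45)

Z-6, Z-9, Z-9, Z-9, Z-9, Z-10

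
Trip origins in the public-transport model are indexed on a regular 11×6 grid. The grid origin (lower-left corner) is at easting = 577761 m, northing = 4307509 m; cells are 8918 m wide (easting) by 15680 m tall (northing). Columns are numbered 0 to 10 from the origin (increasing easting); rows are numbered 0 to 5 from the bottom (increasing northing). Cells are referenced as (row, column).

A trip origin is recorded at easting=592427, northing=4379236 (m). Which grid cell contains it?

(4, 1)

Column index: ⌊(592427 − 577761) / 8918⌋ = ⌊1.645⌋ = 1
Row offset from origin: ⌊(4379236 − 4307509) / 15680⌋ = ⌊4.574⌋ = 4 → row 4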